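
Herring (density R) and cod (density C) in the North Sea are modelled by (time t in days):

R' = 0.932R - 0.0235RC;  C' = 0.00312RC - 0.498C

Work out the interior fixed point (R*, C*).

Set dC/dt = 0 with C > 0: 0.00312R - 0.498 = 0, so R* = 0.498/0.00312 = 160.
Set dR/dt = 0 with R > 0: 0.932 - 0.0235C = 0, so C* = 0.932/0.0235 = 39.7.

R* ≈ 160, C* ≈ 39.7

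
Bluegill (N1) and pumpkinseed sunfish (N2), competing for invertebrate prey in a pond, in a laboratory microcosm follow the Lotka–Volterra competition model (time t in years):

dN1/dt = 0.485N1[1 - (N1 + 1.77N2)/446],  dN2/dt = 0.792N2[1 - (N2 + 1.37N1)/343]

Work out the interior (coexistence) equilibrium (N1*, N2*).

Setting both brackets to zero gives the nullclines N1 + 1.77N2 = 446 and 1.37N1 + N2 = 343.
Substituting N2 = 343 - 1.37N1 into the first: N1(1 - 1.77·1.37) = 446 - 1.77·343.
So N1* = -161/-1.42 = 113, and then N2* = 343 - 1.37·113 = 188.

N1* ≈ 113, N2* ≈ 188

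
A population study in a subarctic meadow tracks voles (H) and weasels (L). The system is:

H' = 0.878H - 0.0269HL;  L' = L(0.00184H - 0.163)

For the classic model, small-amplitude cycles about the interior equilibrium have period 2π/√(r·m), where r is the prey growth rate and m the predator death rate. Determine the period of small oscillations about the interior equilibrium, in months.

T ≈ 16.6 months

Here r = 0.878 and m = 0.163, so r·m = 0.143.
ω = √0.143 = 0.378 per month, hence T = 2π/ω ≈ 16.6 months.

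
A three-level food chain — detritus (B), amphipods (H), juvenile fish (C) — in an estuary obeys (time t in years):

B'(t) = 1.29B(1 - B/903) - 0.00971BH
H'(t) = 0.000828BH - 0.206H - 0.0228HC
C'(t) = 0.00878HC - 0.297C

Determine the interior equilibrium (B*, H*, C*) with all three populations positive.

B* ≈ 673, H* ≈ 33.8, C* ≈ 15.4

From dC/dt = 0: 0.00878H* = 0.297, so H* = 33.8.
From dB/dt = 0: 1.29(1 - B*/903) = 0.00971·33.8, giving B* = 903·(1 - 0.255) = 673.
From dH/dt = 0: 0.000828·673 - 0.206 = 0.0228C*, so C* = 0.351/0.0228 = 15.4.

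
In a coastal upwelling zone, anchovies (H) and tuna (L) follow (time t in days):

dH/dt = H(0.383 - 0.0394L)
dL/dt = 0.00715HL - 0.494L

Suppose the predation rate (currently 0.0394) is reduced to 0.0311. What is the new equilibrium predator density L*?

At the interior fixed point, setting dH/dt = 0 with H > 0 fixes L* = (prey growth rate)/(HL coefficient) — independent of the other coefficients.
With the change, L* = 0.383/0.0311 = 12.3; it rises from 9.72.

L* ≈ 12.3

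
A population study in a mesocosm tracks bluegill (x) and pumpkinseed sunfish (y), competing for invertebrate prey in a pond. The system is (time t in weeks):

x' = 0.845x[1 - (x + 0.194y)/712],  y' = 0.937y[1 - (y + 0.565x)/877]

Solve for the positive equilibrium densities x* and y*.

x* ≈ 609, y* ≈ 533

Setting both brackets to zero gives the nullclines x + 0.194y = 712 and 0.565x + y = 877.
Substituting y = 877 - 0.565x into the first: x(1 - 0.194·0.565) = 712 - 0.194·877.
So x* = 542/0.89 = 609, and then y* = 877 - 0.565·609 = 533.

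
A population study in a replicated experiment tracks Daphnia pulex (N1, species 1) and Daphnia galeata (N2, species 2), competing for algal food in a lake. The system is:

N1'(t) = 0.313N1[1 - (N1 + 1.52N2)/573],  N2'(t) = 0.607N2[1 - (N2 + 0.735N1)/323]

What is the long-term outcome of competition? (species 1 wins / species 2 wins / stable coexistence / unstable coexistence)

species 1 excludes species 2

Compare the nullcline intercepts: K1/α12 = 573/1.52 = 377 > K2 = 323; K2/α21 = 323/0.735 = 439 < K1 = 573.
Since the inequalities point opposite ways, species 1 can invade but species 2 cannot.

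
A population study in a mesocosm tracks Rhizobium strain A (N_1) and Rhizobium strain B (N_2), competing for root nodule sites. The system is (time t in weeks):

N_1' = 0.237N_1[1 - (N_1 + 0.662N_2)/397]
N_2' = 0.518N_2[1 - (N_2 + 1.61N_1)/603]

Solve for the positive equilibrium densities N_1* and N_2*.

Setting both brackets to zero gives the nullclines N_1 + 0.662N_2 = 397 and 1.61N_1 + N_2 = 603.
Substituting N_2 = 603 - 1.61N_1 into the first: N_1(1 - 0.662·1.61) = 397 - 0.662·603.
So N_1* = -2.19/-0.0658 = 33.2, and then N_2* = 603 - 1.61·33.2 = 550.

N_1* ≈ 33.2, N_2* ≈ 550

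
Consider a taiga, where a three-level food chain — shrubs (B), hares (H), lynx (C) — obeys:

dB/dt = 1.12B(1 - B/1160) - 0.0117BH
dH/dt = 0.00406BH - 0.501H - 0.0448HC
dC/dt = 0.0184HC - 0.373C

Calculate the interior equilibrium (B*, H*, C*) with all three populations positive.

From dC/dt = 0: 0.0184H* = 0.373, so H* = 20.3.
From dB/dt = 0: 1.12(1 - B*/1160) = 0.0117·20.3, giving B* = 1160·(1 - 0.212) = 914.
From dH/dt = 0: 0.00406·914 - 0.501 = 0.0448C*, so C* = 3.21/0.0448 = 71.7.

B* ≈ 914, H* ≈ 20.3, C* ≈ 71.7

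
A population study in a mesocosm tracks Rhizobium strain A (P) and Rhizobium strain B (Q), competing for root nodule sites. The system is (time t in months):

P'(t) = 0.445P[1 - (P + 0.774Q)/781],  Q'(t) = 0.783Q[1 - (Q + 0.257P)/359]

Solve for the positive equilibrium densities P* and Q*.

Setting both brackets to zero gives the nullclines P + 0.774Q = 781 and 0.257P + Q = 359.
Substituting Q = 359 - 0.257P into the first: P(1 - 0.774·0.257) = 781 - 0.774·359.
So P* = 503/0.801 = 628, and then Q* = 359 - 0.257·628 = 198.

P* ≈ 628, Q* ≈ 198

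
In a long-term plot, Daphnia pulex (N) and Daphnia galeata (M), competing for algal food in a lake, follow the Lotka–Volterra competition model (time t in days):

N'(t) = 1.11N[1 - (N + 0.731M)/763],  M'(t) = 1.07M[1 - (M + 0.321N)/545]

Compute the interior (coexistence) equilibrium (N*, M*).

N* ≈ 476, M* ≈ 392

Setting both brackets to zero gives the nullclines N + 0.731M = 763 and 0.321N + M = 545.
Substituting M = 545 - 0.321N into the first: N(1 - 0.731·0.321) = 763 - 0.731·545.
So N* = 365/0.765 = 476, and then M* = 545 - 0.321·476 = 392.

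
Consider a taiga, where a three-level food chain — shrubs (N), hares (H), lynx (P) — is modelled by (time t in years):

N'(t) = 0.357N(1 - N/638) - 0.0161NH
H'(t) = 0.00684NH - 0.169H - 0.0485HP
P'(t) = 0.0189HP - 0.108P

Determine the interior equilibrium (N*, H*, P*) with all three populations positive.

From dP/dt = 0: 0.0189H* = 0.108, so H* = 5.71.
From dN/dt = 0: 0.357(1 - N*/638) = 0.0161·5.71, giving N* = 638·(1 - 0.258) = 474.
From dH/dt = 0: 0.00684·474 - 0.169 = 0.0485P*, so P* = 3.07/0.0485 = 63.3.

N* ≈ 474, H* ≈ 5.71, P* ≈ 63.3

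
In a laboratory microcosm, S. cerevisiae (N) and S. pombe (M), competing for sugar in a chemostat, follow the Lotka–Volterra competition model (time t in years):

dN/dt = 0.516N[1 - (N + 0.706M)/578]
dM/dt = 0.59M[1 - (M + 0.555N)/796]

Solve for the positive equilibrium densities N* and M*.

N* ≈ 26.3, M* ≈ 781

Setting both brackets to zero gives the nullclines N + 0.706M = 578 and 0.555N + M = 796.
Substituting M = 796 - 0.555N into the first: N(1 - 0.706·0.555) = 578 - 0.706·796.
So N* = 16/0.608 = 26.3, and then M* = 796 - 0.555·26.3 = 781.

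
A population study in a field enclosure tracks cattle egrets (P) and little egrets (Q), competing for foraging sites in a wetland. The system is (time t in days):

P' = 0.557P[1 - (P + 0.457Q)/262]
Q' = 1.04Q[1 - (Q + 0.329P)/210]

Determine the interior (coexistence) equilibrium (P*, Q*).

Setting both brackets to zero gives the nullclines P + 0.457Q = 262 and 0.329P + Q = 210.
Substituting Q = 210 - 0.329P into the first: P(1 - 0.457·0.329) = 262 - 0.457·210.
So P* = 166/0.85 = 195, and then Q* = 210 - 0.329·195 = 146.

P* ≈ 195, Q* ≈ 146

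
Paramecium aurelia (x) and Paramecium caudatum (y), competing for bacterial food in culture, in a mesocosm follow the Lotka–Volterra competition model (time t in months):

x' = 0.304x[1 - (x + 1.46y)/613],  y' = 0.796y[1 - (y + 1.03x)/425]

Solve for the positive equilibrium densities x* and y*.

x* ≈ 14.9, y* ≈ 410

Setting both brackets to zero gives the nullclines x + 1.46y = 613 and 1.03x + y = 425.
Substituting y = 425 - 1.03x into the first: x(1 - 1.46·1.03) = 613 - 1.46·425.
So x* = -7.5/-0.504 = 14.9, and then y* = 425 - 1.03·14.9 = 410.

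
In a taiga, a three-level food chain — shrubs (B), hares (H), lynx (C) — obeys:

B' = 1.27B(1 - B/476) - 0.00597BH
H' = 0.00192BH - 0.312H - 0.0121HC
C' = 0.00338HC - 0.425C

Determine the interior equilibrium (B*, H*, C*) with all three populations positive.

B* ≈ 195, H* ≈ 126, C* ≈ 5.1

From dC/dt = 0: 0.00338H* = 0.425, so H* = 126.
From dB/dt = 0: 1.27(1 - B*/476) = 0.00597·126, giving B* = 476·(1 - 0.591) = 195.
From dH/dt = 0: 0.00192·195 - 0.312 = 0.0121C*, so C* = 0.0617/0.0121 = 5.1.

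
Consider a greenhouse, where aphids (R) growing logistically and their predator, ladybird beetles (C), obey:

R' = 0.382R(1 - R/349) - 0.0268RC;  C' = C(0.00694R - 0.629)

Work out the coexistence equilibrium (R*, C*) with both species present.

R* ≈ 90.6, C* ≈ 10.6

From dC/dt = 0 with C > 0: 0.00694R* = 0.629, so R* = 90.6.
Substitute into dR/dt = 0: 0.382(1 - 90.6/349) = 0.0268C*.
The bracket is 0.74, giving C* = 0.283/0.0268 = 10.6.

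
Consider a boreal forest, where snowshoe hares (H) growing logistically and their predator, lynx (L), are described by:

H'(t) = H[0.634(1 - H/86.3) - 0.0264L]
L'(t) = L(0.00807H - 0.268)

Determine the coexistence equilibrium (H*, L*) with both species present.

H* ≈ 33.2, L* ≈ 14.8

From dL/dt = 0 with L > 0: 0.00807H* = 0.268, so H* = 33.2.
Substitute into dH/dt = 0: 0.634(1 - 33.2/86.3) = 0.0264L*.
The bracket is 0.615, giving L* = 0.39/0.0264 = 14.8.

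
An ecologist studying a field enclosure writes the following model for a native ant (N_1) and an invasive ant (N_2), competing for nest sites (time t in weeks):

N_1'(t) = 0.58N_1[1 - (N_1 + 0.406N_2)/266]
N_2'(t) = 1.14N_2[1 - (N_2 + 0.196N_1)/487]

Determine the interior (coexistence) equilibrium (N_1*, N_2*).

Setting both brackets to zero gives the nullclines N_1 + 0.406N_2 = 266 and 0.196N_1 + N_2 = 487.
Substituting N_2 = 487 - 0.196N_1 into the first: N_1(1 - 0.406·0.196) = 266 - 0.406·487.
So N_1* = 68.3/0.92 = 74.2, and then N_2* = 487 - 0.196·74.2 = 472.

N_1* ≈ 74.2, N_2* ≈ 472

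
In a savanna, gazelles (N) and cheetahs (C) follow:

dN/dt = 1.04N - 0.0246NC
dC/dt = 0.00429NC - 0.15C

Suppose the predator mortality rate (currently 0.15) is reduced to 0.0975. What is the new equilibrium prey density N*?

At the interior fixed point, setting dC/dt = 0 with C > 0 fixes N* = (predator death rate)/(NC coefficient) — independent of the other coefficients.
With the change, N* = 0.0975/0.00429 = 22.7; it falls from 35.

N* ≈ 22.7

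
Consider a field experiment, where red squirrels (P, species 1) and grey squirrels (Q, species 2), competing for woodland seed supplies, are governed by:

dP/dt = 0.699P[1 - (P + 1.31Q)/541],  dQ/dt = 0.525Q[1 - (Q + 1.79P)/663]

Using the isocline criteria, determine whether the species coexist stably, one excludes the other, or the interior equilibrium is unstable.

Compare the nullcline intercepts: K1/α12 = 541/1.31 = 413 < K2 = 663; K2/α21 = 663/1.79 = 370 < K1 = 541.
Since both are reversed, neither can invade when rare; the interior point is a saddle.

unstable coexistence (outcome depends on initial conditions)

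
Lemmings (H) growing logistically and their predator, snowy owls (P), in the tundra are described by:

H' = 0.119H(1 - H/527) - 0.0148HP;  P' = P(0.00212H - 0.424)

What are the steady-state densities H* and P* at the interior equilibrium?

From dP/dt = 0 with P > 0: 0.00212H* = 0.424, so H* = 200.
Substitute into dH/dt = 0: 0.119(1 - 200/527) = 0.0148P*.
The bracket is 0.62, giving P* = 0.0738/0.0148 = 4.99.

H* ≈ 200, P* ≈ 4.99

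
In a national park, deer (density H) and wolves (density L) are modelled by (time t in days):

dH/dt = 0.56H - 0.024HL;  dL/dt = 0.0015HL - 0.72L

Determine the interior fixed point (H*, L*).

Set dL/dt = 0 with L > 0: 0.0015H - 0.72 = 0, so H* = 0.72/0.0015 = 480.
Set dH/dt = 0 with H > 0: 0.56 - 0.024L = 0, so L* = 0.56/0.024 = 23.3.

H* ≈ 480, L* ≈ 23.3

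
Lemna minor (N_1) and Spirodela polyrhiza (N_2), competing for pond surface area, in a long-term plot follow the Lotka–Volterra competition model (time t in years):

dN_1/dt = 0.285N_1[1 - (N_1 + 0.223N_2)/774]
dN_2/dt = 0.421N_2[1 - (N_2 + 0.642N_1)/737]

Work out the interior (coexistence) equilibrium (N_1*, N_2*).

N_1* ≈ 712, N_2* ≈ 280

Setting both brackets to zero gives the nullclines N_1 + 0.223N_2 = 774 and 0.642N_1 + N_2 = 737.
Substituting N_2 = 737 - 0.642N_1 into the first: N_1(1 - 0.223·0.642) = 774 - 0.223·737.
So N_1* = 610/0.857 = 712, and then N_2* = 737 - 0.642·712 = 280.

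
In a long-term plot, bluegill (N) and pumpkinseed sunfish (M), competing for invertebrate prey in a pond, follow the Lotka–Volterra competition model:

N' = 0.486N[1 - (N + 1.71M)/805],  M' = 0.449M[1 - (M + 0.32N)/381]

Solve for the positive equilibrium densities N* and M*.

N* ≈ 339, M* ≈ 273

Setting both brackets to zero gives the nullclines N + 1.71M = 805 and 0.32N + M = 381.
Substituting M = 381 - 0.32N into the first: N(1 - 1.71·0.32) = 805 - 1.71·381.
So N* = 153/0.453 = 339, and then M* = 381 - 0.32·339 = 273.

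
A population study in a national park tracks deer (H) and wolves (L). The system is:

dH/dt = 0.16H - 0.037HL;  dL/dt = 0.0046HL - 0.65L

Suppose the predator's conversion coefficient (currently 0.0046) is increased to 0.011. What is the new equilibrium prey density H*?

H* ≈ 59.1

At the interior fixed point, setting dL/dt = 0 with L > 0 fixes H* = (predator death rate)/(HL coefficient) — independent of the other coefficients.
With the change, H* = 0.65/0.011 = 59.1; it falls from 141.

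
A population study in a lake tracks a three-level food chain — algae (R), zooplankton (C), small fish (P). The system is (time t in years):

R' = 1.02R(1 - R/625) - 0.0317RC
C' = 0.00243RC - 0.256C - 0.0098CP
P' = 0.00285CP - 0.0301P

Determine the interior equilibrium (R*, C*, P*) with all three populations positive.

From dP/dt = 0: 0.00285C* = 0.0301, so C* = 10.6.
From dR/dt = 0: 1.02(1 - R*/625) = 0.0317·10.6, giving R* = 625·(1 - 0.328) = 420.
From dC/dt = 0: 0.00243·420 - 0.256 = 0.0098P*, so P* = 0.764/0.0098 = 78.

R* ≈ 420, C* ≈ 10.6, P* ≈ 78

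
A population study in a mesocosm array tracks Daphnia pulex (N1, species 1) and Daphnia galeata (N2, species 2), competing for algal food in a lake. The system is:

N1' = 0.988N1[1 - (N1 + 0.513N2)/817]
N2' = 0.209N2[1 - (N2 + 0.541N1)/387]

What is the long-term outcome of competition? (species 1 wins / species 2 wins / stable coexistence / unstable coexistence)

Compare the nullcline intercepts: K1/α12 = 817/0.513 = 1590 > K2 = 387; K2/α21 = 387/0.541 = 715 < K1 = 817.
Since the inequalities point opposite ways, species 1 can invade but species 2 cannot.

species 1 excludes species 2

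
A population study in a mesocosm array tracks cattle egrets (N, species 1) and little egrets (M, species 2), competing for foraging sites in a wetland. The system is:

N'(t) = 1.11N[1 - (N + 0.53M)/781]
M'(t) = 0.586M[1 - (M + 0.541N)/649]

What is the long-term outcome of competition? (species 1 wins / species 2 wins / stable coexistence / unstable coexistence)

Compare the nullcline intercepts: K1/α12 = 781/0.53 = 1470 > K2 = 649; K2/α21 = 649/0.541 = 1200 > K1 = 781.
Since both inequalities hold, each species can invade when rare, so the interior equilibrium is stable.

stable coexistence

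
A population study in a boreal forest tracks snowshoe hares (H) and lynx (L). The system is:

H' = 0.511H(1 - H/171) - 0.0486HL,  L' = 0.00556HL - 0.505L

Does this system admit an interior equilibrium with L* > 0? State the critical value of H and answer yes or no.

The predator equation gives dL/dt > 0 only when H > 0.505/0.00556 = 90.8.
Without the predator, H → K = 171. Since 171 > 90.8, the predator can invade and persist.

Threshold H = 90.8; K > 90.8, so yes, the predator persists.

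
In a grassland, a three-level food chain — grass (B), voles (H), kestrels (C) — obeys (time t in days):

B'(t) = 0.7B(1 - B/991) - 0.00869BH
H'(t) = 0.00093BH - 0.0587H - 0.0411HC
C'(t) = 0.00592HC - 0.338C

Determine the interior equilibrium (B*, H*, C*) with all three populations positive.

From dC/dt = 0: 0.00592H* = 0.338, so H* = 57.1.
From dB/dt = 0: 0.7(1 - B*/991) = 0.00869·57.1, giving B* = 991·(1 - 0.709) = 289.
From dH/dt = 0: 0.00093·289 - 0.0587 = 0.0411C*, so C* = 0.21/0.0411 = 5.1.

B* ≈ 289, H* ≈ 57.1, C* ≈ 5.1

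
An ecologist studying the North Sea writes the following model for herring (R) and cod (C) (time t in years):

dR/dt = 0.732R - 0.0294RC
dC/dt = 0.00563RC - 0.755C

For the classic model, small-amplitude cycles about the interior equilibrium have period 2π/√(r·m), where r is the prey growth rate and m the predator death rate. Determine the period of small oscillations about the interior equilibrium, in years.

Here r = 0.732 and m = 0.755, so r·m = 0.553.
ω = √0.553 = 0.743 per year, hence T = 2π/ω ≈ 8.45 years.

T ≈ 8.45 years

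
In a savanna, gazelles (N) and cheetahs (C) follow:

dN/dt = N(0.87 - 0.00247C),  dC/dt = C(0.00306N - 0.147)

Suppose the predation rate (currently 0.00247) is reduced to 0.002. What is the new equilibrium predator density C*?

At the interior fixed point, setting dN/dt = 0 with N > 0 fixes C* = (prey growth rate)/(NC coefficient) — independent of the other coefficients.
With the change, C* = 0.87/0.002 = 435; it rises from 352.

C* ≈ 435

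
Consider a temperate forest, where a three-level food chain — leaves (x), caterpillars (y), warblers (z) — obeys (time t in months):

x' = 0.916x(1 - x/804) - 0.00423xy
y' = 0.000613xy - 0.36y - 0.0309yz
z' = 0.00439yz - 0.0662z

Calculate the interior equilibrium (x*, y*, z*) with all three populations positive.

From dz/dt = 0: 0.00439y* = 0.0662, so y* = 15.1.
From dx/dt = 0: 0.916(1 - x*/804) = 0.00423·15.1, giving x* = 804·(1 - 0.0696) = 748.
From dy/dt = 0: 0.000613·748 - 0.36 = 0.0309z*, so z* = 0.0985/0.0309 = 3.19.

x* ≈ 748, y* ≈ 15.1, z* ≈ 3.19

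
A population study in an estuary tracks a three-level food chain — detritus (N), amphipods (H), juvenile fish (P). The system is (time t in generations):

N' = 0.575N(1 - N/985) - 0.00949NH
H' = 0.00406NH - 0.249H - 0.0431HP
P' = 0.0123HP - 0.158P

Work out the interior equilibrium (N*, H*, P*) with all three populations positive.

From dP/dt = 0: 0.0123H* = 0.158, so H* = 12.8.
From dN/dt = 0: 0.575(1 - N*/985) = 0.00949·12.8, giving N* = 985·(1 - 0.212) = 776.
From dH/dt = 0: 0.00406·776 - 0.249 = 0.0431P*, so P* = 2.9/0.0431 = 67.3.

N* ≈ 776, H* ≈ 12.8, P* ≈ 67.3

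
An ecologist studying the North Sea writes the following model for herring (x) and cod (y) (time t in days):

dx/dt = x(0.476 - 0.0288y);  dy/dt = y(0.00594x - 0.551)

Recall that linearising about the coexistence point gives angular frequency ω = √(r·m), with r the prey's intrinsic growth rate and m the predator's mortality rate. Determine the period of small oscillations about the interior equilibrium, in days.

T ≈ 12.3 days

Here r = 0.476 and m = 0.551, so r·m = 0.262.
ω = √0.262 = 0.512 per day, hence T = 2π/ω ≈ 12.3 days.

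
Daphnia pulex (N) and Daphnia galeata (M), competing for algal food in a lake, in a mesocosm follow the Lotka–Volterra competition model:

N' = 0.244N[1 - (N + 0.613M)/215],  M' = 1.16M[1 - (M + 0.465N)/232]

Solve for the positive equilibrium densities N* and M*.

N* ≈ 102, M* ≈ 185

Setting both brackets to zero gives the nullclines N + 0.613M = 215 and 0.465N + M = 232.
Substituting M = 232 - 0.465N into the first: N(1 - 0.613·0.465) = 215 - 0.613·232.
So N* = 72.8/0.715 = 102, and then M* = 232 - 0.465·102 = 185.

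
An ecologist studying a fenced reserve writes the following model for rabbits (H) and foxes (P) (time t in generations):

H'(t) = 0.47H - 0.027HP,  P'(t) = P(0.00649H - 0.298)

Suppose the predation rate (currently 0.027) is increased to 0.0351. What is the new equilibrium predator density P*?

At the interior fixed point, setting dH/dt = 0 with H > 0 fixes P* = (prey growth rate)/(HP coefficient) — independent of the other coefficients.
With the change, P* = 0.47/0.0351 = 13.4; it falls from 17.4.

P* ≈ 13.4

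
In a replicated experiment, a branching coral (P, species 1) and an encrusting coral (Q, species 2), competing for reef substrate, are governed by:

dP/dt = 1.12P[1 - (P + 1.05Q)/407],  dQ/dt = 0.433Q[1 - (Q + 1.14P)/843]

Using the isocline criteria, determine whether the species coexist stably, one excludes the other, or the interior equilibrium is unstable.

Compare the nullcline intercepts: K1/α12 = 407/1.05 = 388 < K2 = 843; K2/α21 = 843/1.14 = 739 > K1 = 407.
Since the inequalities point opposite ways, species 2 can invade but species 1 cannot.

species 2 excludes species 1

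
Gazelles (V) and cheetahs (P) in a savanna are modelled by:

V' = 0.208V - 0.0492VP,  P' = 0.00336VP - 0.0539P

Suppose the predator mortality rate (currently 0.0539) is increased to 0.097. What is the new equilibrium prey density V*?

V* ≈ 28.9

At the interior fixed point, setting dP/dt = 0 with P > 0 fixes V* = (predator death rate)/(VP coefficient) — independent of the other coefficients.
With the change, V* = 0.097/0.00336 = 28.9; it rises from 16.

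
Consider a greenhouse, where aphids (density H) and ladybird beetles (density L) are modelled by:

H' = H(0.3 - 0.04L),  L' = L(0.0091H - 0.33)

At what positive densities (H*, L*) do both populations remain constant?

Set dL/dt = 0 with L > 0: 0.0091H - 0.33 = 0, so H* = 0.33/0.0091 = 36.3.
Set dH/dt = 0 with H > 0: 0.3 - 0.04L = 0, so L* = 0.3/0.04 = 7.5.

H* ≈ 36.3, L* ≈ 7.5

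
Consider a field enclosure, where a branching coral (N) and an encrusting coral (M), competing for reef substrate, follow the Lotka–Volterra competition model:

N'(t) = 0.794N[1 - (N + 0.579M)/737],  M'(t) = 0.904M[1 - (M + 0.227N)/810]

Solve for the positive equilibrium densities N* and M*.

N* ≈ 309, M* ≈ 740

Setting both brackets to zero gives the nullclines N + 0.579M = 737 and 0.227N + M = 810.
Substituting M = 810 - 0.227N into the first: N(1 - 0.579·0.227) = 737 - 0.579·810.
So N* = 268/0.869 = 309, and then M* = 810 - 0.227·309 = 740.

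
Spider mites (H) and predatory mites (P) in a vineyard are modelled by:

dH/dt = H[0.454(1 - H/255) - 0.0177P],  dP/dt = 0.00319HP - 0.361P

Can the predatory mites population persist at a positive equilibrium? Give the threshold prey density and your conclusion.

Threshold H = 113; K > 113, so yes, the predator persists.

The predator equation gives dP/dt > 0 only when H > 0.361/0.00319 = 113.
Without the predator, H → K = 255. Since 255 > 113, the predator can invade and persist.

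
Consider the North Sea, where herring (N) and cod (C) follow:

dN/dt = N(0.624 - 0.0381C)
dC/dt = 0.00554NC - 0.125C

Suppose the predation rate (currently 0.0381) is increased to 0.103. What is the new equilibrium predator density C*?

C* ≈ 6.06

At the interior fixed point, setting dN/dt = 0 with N > 0 fixes C* = (prey growth rate)/(NC coefficient) — independent of the other coefficients.
With the change, C* = 0.624/0.103 = 6.06; it falls from 16.4.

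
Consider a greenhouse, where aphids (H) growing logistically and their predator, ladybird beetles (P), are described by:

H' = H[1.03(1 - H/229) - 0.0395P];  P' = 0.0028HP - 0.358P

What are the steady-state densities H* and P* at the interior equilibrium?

From dP/dt = 0 with P > 0: 0.0028H* = 0.358, so H* = 128.
Substitute into dH/dt = 0: 1.03(1 - 128/229) = 0.0395P*.
The bracket is 0.442, giving P* = 0.455/0.0395 = 11.5.

H* ≈ 128, P* ≈ 11.5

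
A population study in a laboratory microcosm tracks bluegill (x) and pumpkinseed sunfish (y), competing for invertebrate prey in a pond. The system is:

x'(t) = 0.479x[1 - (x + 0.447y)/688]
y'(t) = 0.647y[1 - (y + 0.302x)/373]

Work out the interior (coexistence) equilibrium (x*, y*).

Setting both brackets to zero gives the nullclines x + 0.447y = 688 and 0.302x + y = 373.
Substituting y = 373 - 0.302x into the first: x(1 - 0.447·0.302) = 688 - 0.447·373.
So x* = 521/0.865 = 603, and then y* = 373 - 0.302·603 = 191.

x* ≈ 603, y* ≈ 191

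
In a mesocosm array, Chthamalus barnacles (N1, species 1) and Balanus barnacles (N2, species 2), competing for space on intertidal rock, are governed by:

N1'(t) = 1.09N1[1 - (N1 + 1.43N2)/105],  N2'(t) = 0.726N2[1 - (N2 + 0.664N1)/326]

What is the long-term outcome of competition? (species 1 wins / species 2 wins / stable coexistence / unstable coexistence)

species 2 excludes species 1

Compare the nullcline intercepts: K1/α12 = 105/1.43 = 73.4 < K2 = 326; K2/α21 = 326/0.664 = 491 > K1 = 105.
Since the inequalities point opposite ways, species 2 can invade but species 1 cannot.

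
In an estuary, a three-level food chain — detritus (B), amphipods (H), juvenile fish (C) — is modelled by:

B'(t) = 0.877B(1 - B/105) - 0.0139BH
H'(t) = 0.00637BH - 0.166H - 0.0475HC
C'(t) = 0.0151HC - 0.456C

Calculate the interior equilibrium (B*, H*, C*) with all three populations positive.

From dC/dt = 0: 0.0151H* = 0.456, so H* = 30.2.
From dB/dt = 0: 0.877(1 - B*/105) = 0.0139·30.2, giving B* = 105·(1 - 0.479) = 54.7.
From dH/dt = 0: 0.00637·54.7 - 0.166 = 0.0475C*, so C* = 0.183/0.0475 = 3.85.

B* ≈ 54.7, H* ≈ 30.2, C* ≈ 3.85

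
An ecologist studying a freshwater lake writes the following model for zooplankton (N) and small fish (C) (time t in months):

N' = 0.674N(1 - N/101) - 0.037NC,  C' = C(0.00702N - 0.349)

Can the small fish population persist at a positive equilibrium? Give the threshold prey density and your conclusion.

The predator equation gives dC/dt > 0 only when N > 0.349/0.00702 = 49.7.
Without the predator, N → K = 101. Since 101 > 49.7, the predator can invade and persist.

Threshold N = 49.7; K > 49.7, so yes, the predator persists.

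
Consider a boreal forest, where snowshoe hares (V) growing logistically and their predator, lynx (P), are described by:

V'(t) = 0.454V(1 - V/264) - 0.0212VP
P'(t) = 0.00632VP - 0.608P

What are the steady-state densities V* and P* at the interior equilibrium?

From dP/dt = 0 with P > 0: 0.00632V* = 0.608, so V* = 96.2.
Substitute into dV/dt = 0: 0.454(1 - 96.2/264) = 0.0212P*.
The bracket is 0.636, giving P* = 0.289/0.0212 = 13.6.

V* ≈ 96.2, P* ≈ 13.6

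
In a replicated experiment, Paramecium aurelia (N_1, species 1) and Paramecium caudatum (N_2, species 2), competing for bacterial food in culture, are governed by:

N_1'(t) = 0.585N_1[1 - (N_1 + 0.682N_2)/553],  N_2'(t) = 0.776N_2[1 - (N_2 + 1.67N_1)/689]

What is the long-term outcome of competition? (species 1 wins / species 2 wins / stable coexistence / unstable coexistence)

Compare the nullcline intercepts: K1/α12 = 553/0.682 = 811 > K2 = 689; K2/α21 = 689/1.67 = 413 < K1 = 553.
Since the inequalities point opposite ways, species 1 can invade but species 2 cannot.

species 1 excludes species 2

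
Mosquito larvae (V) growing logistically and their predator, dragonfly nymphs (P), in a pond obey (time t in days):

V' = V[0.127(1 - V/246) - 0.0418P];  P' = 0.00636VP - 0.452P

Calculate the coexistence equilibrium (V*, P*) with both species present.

V* ≈ 71.1, P* ≈ 2.16

From dP/dt = 0 with P > 0: 0.00636V* = 0.452, so V* = 71.1.
Substitute into dV/dt = 0: 0.127(1 - 71.1/246) = 0.0418P*.
The bracket is 0.711, giving P* = 0.0903/0.0418 = 2.16.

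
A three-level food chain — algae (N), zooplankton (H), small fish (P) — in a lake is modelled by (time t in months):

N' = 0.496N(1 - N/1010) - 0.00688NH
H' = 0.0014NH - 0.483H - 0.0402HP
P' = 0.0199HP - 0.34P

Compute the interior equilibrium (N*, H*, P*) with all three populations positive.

N* ≈ 771, H* ≈ 17.1, P* ≈ 14.8

From dP/dt = 0: 0.0199H* = 0.34, so H* = 17.1.
From dN/dt = 0: 0.496(1 - N*/1010) = 0.00688·17.1, giving N* = 1010·(1 - 0.237) = 771.
From dH/dt = 0: 0.0014·771 - 0.483 = 0.0402P*, so P* = 0.596/0.0402 = 14.8.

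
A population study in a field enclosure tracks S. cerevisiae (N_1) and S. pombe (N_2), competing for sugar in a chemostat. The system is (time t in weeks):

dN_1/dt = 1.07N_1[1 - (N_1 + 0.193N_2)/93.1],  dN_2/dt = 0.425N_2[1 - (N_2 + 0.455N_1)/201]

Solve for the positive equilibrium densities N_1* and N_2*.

N_1* ≈ 59.5, N_2* ≈ 174

Setting both brackets to zero gives the nullclines N_1 + 0.193N_2 = 93.1 and 0.455N_1 + N_2 = 201.
Substituting N_2 = 201 - 0.455N_1 into the first: N_1(1 - 0.193·0.455) = 93.1 - 0.193·201.
So N_1* = 54.3/0.912 = 59.5, and then N_2* = 201 - 0.455·59.5 = 174.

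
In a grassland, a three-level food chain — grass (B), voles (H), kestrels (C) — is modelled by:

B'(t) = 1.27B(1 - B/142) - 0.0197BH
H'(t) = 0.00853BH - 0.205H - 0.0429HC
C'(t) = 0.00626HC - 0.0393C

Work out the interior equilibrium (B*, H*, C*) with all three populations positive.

B* ≈ 128, H* ≈ 6.28, C* ≈ 20.7

From dC/dt = 0: 0.00626H* = 0.0393, so H* = 6.28.
From dB/dt = 0: 1.27(1 - B*/142) = 0.0197·6.28, giving B* = 142·(1 - 0.0974) = 128.
From dH/dt = 0: 0.00853·128 - 0.205 = 0.0429C*, so C* = 0.888/0.0429 = 20.7.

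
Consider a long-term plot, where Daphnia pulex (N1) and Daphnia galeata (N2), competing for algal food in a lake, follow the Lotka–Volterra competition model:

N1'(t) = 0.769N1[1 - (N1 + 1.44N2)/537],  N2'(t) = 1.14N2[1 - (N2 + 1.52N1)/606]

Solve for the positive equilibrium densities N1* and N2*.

Setting both brackets to zero gives the nullclines N1 + 1.44N2 = 537 and 1.52N1 + N2 = 606.
Substituting N2 = 606 - 1.52N1 into the first: N1(1 - 1.44·1.52) = 537 - 1.44·606.
So N1* = -336/-1.19 = 282, and then N2* = 606 - 1.52·282 = 177.

N1* ≈ 282, N2* ≈ 177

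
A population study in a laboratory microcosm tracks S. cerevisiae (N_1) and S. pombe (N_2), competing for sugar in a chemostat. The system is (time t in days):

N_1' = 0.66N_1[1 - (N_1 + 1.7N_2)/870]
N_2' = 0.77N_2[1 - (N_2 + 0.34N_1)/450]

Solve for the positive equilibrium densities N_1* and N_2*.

N_1* ≈ 249, N_2* ≈ 365

Setting both brackets to zero gives the nullclines N_1 + 1.7N_2 = 870 and 0.34N_1 + N_2 = 450.
Substituting N_2 = 450 - 0.34N_1 into the first: N_1(1 - 1.7·0.34) = 870 - 1.7·450.
So N_1* = 105/0.422 = 249, and then N_2* = 450 - 0.34·249 = 365.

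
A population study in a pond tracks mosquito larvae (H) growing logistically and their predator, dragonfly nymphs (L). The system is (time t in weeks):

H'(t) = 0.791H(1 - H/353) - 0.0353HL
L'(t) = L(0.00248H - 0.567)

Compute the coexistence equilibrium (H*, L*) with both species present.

H* ≈ 229, L* ≈ 7.89

From dL/dt = 0 with L > 0: 0.00248H* = 0.567, so H* = 229.
Substitute into dH/dt = 0: 0.791(1 - 229/353) = 0.0353L*.
The bracket is 0.352, giving L* = 0.279/0.0353 = 7.89.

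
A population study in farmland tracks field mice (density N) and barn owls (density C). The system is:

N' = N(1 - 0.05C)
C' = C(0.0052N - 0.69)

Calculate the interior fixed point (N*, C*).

Set dC/dt = 0 with C > 0: 0.0052N - 0.69 = 0, so N* = 0.69/0.0052 = 133.
Set dN/dt = 0 with N > 0: 1 - 0.05C = 0, so C* = 1/0.05 = 20.

N* ≈ 133, C* ≈ 20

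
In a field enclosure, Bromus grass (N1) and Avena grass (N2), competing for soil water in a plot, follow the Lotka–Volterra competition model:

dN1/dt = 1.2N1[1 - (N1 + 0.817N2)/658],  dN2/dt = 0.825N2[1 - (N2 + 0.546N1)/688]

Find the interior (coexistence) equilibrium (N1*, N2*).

N1* ≈ 173, N2* ≈ 593

Setting both brackets to zero gives the nullclines N1 + 0.817N2 = 658 and 0.546N1 + N2 = 688.
Substituting N2 = 688 - 0.546N1 into the first: N1(1 - 0.817·0.546) = 658 - 0.817·688.
So N1* = 95.9/0.554 = 173, and then N2* = 688 - 0.546·173 = 593.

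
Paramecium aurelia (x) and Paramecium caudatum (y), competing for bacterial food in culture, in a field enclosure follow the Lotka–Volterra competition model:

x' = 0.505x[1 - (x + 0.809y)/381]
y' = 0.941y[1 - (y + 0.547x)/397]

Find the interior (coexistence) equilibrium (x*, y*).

Setting both brackets to zero gives the nullclines x + 0.809y = 381 and 0.547x + y = 397.
Substituting y = 397 - 0.547x into the first: x(1 - 0.809·0.547) = 381 - 0.809·397.
So x* = 59.8/0.557 = 107, and then y* = 397 - 0.547·107 = 338.

x* ≈ 107, y* ≈ 338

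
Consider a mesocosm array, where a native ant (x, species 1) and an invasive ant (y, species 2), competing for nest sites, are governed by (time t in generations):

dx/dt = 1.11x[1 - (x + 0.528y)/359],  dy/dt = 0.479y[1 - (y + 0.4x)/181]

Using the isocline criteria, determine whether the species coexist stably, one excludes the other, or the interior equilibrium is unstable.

stable coexistence

Compare the nullcline intercepts: K1/α12 = 359/0.528 = 680 > K2 = 181; K2/α21 = 181/0.4 = 452 > K1 = 359.
Since both inequalities hold, each species can invade when rare, so the interior equilibrium is stable.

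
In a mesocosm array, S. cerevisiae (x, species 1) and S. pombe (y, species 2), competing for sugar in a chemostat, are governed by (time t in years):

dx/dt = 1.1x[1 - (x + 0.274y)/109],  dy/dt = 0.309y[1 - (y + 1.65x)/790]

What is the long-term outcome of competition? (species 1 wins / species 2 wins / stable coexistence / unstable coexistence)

species 2 excludes species 1

Compare the nullcline intercepts: K1/α12 = 109/0.274 = 398 < K2 = 790; K2/α21 = 790/1.65 = 479 > K1 = 109.
Since the inequalities point opposite ways, species 2 can invade but species 1 cannot.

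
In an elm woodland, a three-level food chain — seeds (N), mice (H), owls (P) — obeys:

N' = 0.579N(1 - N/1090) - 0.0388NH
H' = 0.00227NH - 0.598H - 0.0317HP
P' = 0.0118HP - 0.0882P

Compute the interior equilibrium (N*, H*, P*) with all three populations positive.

N* ≈ 544, H* ≈ 7.47, P* ≈ 20.1

From dP/dt = 0: 0.0118H* = 0.0882, so H* = 7.47.
From dN/dt = 0: 0.579(1 - N*/1090) = 0.0388·7.47, giving N* = 1090·(1 - 0.501) = 544.
From dH/dt = 0: 0.00227·544 - 0.598 = 0.0317P*, so P* = 0.637/0.0317 = 20.1.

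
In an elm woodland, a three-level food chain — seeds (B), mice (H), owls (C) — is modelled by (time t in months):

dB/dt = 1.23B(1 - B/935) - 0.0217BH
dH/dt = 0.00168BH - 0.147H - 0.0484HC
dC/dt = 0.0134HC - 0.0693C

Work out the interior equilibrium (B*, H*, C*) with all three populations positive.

From dC/dt = 0: 0.0134H* = 0.0693, so H* = 5.17.
From dB/dt = 0: 1.23(1 - B*/935) = 0.0217·5.17, giving B* = 935·(1 - 0.0912) = 850.
From dH/dt = 0: 0.00168·850 - 0.147 = 0.0484C*, so C* = 1.28/0.0484 = 26.5.

B* ≈ 850, H* ≈ 5.17, C* ≈ 26.5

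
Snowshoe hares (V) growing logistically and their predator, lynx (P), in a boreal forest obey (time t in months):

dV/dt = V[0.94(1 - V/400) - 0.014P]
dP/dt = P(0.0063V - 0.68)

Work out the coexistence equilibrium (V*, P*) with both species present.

V* ≈ 108, P* ≈ 49

From dP/dt = 0 with P > 0: 0.0063V* = 0.68, so V* = 108.
Substitute into dV/dt = 0: 0.94(1 - 108/400) = 0.014P*.
The bracket is 0.73, giving P* = 0.686/0.014 = 49.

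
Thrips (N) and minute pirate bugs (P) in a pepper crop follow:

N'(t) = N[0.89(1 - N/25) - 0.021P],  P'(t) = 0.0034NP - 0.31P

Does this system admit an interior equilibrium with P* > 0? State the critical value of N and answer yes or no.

Threshold N = 91.2; K < 91.2, so no, the predator goes extinct.

The predator equation gives dP/dt > 0 only when N > 0.31/0.0034 = 91.2.
Without the predator, N → K = 25. Since 25 < 91.2, the predator cannot invade.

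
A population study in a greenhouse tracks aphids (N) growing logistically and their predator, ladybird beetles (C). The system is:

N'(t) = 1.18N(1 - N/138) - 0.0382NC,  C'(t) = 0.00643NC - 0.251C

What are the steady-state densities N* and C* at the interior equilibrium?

From dC/dt = 0 with C > 0: 0.00643N* = 0.251, so N* = 39.
Substitute into dN/dt = 0: 1.18(1 - 39/138) = 0.0382C*.
The bracket is 0.717, giving C* = 0.846/0.0382 = 22.2.

N* ≈ 39, C* ≈ 22.2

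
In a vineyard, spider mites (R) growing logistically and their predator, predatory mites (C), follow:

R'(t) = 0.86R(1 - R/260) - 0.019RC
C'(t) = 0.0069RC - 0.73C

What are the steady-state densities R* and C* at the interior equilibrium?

From dC/dt = 0 with C > 0: 0.0069R* = 0.73, so R* = 106.
Substitute into dR/dt = 0: 0.86(1 - 106/260) = 0.019C*.
The bracket is 0.593, giving C* = 0.51/0.019 = 26.8.

R* ≈ 106, C* ≈ 26.8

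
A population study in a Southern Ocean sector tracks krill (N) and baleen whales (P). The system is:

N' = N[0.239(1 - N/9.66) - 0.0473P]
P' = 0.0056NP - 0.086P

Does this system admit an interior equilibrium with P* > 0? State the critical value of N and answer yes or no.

Threshold N = 15.4; K < 15.4, so no, the predator goes extinct.

The predator equation gives dP/dt > 0 only when N > 0.086/0.0056 = 15.4.
Without the predator, N → K = 9.66. Since 9.66 < 15.4, the predator cannot invade.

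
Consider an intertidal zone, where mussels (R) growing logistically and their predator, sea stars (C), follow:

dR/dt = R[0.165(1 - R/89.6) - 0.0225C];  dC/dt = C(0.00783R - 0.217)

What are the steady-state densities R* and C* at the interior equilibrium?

From dC/dt = 0 with C > 0: 0.00783R* = 0.217, so R* = 27.7.
Substitute into dR/dt = 0: 0.165(1 - 27.7/89.6) = 0.0225C*.
The bracket is 0.691, giving C* = 0.114/0.0225 = 5.07.

R* ≈ 27.7, C* ≈ 5.07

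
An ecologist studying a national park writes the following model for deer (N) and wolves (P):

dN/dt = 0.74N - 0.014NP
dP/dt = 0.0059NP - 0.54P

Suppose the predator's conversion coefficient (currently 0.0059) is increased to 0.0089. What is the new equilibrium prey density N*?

N* ≈ 60.7

At the interior fixed point, setting dP/dt = 0 with P > 0 fixes N* = (predator death rate)/(NP coefficient) — independent of the other coefficients.
With the change, N* = 0.54/0.0089 = 60.7; it falls from 91.5.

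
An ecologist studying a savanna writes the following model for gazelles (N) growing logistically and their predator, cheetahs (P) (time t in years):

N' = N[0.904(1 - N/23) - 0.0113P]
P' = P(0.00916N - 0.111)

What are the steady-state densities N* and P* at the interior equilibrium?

From dP/dt = 0 with P > 0: 0.00916N* = 0.111, so N* = 12.1.
Substitute into dN/dt = 0: 0.904(1 - 12.1/23) = 0.0113P*.
The bracket is 0.473, giving P* = 0.428/0.0113 = 37.9.

N* ≈ 12.1, P* ≈ 37.9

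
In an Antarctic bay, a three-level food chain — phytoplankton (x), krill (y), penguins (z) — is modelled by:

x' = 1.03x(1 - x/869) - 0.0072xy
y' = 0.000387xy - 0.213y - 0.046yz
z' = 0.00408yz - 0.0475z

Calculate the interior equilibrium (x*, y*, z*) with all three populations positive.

x* ≈ 798, y* ≈ 11.6, z* ≈ 2.09

From dz/dt = 0: 0.00408y* = 0.0475, so y* = 11.6.
From dx/dt = 0: 1.03(1 - x*/869) = 0.0072·11.6, giving x* = 869·(1 - 0.0814) = 798.
From dy/dt = 0: 0.000387·798 - 0.213 = 0.046z*, so z* = 0.0959/0.046 = 2.09.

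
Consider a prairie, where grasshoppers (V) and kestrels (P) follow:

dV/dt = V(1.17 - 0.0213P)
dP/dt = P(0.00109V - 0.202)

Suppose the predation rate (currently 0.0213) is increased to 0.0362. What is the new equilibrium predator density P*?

At the interior fixed point, setting dV/dt = 0 with V > 0 fixes P* = (prey growth rate)/(VP coefficient) — independent of the other coefficients.
With the change, P* = 1.17/0.0362 = 32.3; it falls from 54.9.

P* ≈ 32.3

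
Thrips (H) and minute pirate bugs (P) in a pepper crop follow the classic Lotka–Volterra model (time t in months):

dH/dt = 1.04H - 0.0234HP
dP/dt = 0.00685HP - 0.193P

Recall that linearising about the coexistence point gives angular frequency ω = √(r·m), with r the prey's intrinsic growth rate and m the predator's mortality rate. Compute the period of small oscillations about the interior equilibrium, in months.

Here r = 1.04 and m = 0.193, so r·m = 0.201.
ω = √0.201 = 0.448 per month, hence T = 2π/ω ≈ 14 months.

T ≈ 14 months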